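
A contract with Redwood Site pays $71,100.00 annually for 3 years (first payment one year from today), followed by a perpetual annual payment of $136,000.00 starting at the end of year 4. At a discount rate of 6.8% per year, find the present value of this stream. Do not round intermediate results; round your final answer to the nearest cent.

$1829057.61

PV of 3-year annuity: $71,100.00 × [1 − (1+0.068)^−3] / 0.068 = 187272.78552
Perpetuity value at year 3: $136,000.00 / 0.068 = 2000000.00000
PV of perpetuity: 2000000.00000 / (1+0.068)^3 = 1641784.82658
Total PV = 187272.78552 + 1641784.82658 = 1829057.61209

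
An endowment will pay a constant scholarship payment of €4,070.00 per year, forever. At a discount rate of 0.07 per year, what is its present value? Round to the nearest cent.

€58142.86

Level perpetuity: PV = C / r = €4,070.00 / 0.07 = €58,142.86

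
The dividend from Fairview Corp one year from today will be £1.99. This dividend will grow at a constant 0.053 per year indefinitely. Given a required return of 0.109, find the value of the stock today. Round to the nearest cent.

£35.54

Growing perpetuity: P = D₁ / (r − g) = £1.9900 / (0.109 − 0.053) = £35.54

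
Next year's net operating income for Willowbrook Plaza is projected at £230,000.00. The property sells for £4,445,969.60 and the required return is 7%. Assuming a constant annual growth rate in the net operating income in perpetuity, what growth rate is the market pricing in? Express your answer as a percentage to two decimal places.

1.83%

P = D₁/(r−g) ⇒ g = r − D₁/P = 0.07 − £230,000.00/£4,445,969.60 = 0.018268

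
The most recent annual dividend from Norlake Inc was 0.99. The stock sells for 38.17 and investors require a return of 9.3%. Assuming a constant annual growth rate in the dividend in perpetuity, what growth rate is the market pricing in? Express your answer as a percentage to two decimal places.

P = D₀(1+g)/(r−g) ⇒ P(r−g) = D₀(1+g) ⇒ g(P+D₀) = P·r − D₀
g = (P·r − D₀)/(P + D₀) = (38.17×0.093 − 0.99) / (38.17 + 0.99) = 0.065368

6.54%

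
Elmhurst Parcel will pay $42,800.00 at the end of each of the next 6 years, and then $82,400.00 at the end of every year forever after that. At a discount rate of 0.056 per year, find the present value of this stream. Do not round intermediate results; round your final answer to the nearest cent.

PV of 6-year annuity: $42,800.00 × [1 − (1+0.056)^−6] / 0.056 = 213132.64177
Perpetuity value at year 6: $82,400.00 / 0.056 = 1471428.57143
PV of perpetuity: 1471428.57143 / (1+0.056)^6 = 1061098.43868
Total PV = 213132.64177 + 1061098.43868 = 1274231.08045

$1274231.08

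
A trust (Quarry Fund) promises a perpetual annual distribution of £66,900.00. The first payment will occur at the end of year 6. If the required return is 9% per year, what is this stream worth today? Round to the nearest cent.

Value at end of year 5: C / r = £66,900.00 / 0.09 = £743,333.3333
Discount to today: PV = £743,333.3333 / (1 + 0.09)^5 = £743,333.3333 / 1.538624 = £483,115.66

£483115.66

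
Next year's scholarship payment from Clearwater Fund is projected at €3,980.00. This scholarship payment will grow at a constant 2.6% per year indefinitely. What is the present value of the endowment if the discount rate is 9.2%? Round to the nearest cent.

Growing perpetuity: P = D₁ / (r − g) = €3,980.0000 / (0.092 − 0.026) = €60,303.03

€60303.03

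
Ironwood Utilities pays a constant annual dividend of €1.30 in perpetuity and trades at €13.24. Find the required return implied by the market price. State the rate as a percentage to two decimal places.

P = C/r ⇒ r = C/P = €1.30/€13.24 = 0.098187

9.82%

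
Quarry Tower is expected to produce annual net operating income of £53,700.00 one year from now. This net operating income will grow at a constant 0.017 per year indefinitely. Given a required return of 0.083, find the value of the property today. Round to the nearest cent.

£813636.36

Growing perpetuity: P = D₁ / (r − g) = £53,700.0000 / (0.083 − 0.017) = £813,636.36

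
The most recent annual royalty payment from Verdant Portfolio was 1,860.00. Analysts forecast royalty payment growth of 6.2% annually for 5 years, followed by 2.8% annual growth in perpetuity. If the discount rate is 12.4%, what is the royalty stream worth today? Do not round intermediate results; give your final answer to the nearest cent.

D_1 = 1975.32000
D_2 = 2097.78984
D_3 = 2227.85281
D_4 = 2365.97968
D_5 = 2512.67042
Terminal value at year 5: TV = D_5×(1+g_2)/(r−g_2) = 2583.02520/0.096 = 26906.51246
P_0 = D_1/(1+r)^1 + D_2/(1+r)^2 + D_3/(1+r)^3 + D_4/(1+r)^4 + D_5/(1+r)^5 + TV/(1+r)^5
    = 1757.40214 + 1660.46358 + 1568.87218 + 1482.33296 + 1400.56727 + 14997.74114 = 22867.37926

22867.38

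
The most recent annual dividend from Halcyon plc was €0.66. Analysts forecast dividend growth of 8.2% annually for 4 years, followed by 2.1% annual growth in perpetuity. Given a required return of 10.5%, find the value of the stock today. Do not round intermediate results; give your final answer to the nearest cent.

D_1 = 0.71412
D_2 = 0.77268
D_3 = 0.83604
D_4 = 0.90459
Terminal value at year 4: TV = D_4×(1+g_2)/(r−g_2) = 0.92359/0.084 = 10.99511
P_0 = D_1/(1+r)^1 + D_2/(1+r)^2 + D_3/(1+r)^3 + D_4/(1+r)^4 + TV/(1+r)^4
    = 0.64626 + 0.63281 + 0.61964 + 0.60674 + 7.37480 = 9.88026

€9.88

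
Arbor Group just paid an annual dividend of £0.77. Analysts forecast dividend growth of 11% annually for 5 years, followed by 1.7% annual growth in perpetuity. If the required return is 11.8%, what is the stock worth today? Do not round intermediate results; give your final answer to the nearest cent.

£11.25

D_1 = 0.85470
D_2 = 0.94872
D_3 = 1.05308
D_4 = 1.16891
D_5 = 1.29749
Terminal value at year 5: TV = D_5×(1+g_2)/(r−g_2) = 1.31955/0.101 = 13.06487
P_0 = D_1/(1+r)^1 + D_2/(1+r)^2 + D_3/(1+r)^3 + D_4/(1+r)^4 + D_5/(1+r)^5 + TV/(1+r)^5
    = 0.76449 + 0.75902 + 0.75359 + 0.74820 + 0.74284 + 7.47991 = 11.24804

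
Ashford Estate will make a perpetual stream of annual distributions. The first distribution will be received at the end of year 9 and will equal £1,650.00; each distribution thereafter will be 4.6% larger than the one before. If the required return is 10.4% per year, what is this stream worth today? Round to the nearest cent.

£12891.50

Value at end of year 8: C₁ / (r − g) = £1,650.00 / (0.104 − 0.046) = £28,448.2759
Discount to today: PV = £28,448.2759 / (1 + 0.104)^8 = £28,448.2759 / 2.206747 = £12,891.50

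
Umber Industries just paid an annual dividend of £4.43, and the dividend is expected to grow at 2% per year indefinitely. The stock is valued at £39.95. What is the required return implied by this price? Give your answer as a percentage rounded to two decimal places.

D₁ = £4.43 × 1.02 = £4.5186
P = D₁/(r − g) ⇒ r = D₁/P + g = £4.5186/£39.95 + 0.02 = 0.113106 + 0.02 = 0.133106

13.31%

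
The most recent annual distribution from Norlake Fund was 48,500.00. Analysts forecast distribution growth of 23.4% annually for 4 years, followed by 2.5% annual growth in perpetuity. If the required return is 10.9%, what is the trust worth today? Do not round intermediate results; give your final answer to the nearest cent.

D_1 = 59849.00000
D_2 = 73853.66600
D_3 = 91135.42384
D_4 = 112461.11302
Terminal value at year 4: TV = D_4×(1+g_2)/(r−g_2) = 115272.64085/0.084 = 1372293.34344
P_0 = D_1/(1+r)^1 + D_2/(1+r)^2 + D_3/(1+r)^3 + D_4/(1+r)^4 + TV/(1+r)^4
    = 53966.63661 + 60049.44056 + 66817.86262 + 74349.18167 + 907237.03825 = 1162420.15970

1162420.16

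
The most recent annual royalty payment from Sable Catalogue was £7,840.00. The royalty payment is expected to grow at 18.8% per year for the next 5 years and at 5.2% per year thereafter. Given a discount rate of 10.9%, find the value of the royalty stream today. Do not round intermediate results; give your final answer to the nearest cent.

D_1 = 9313.92000
D_2 = 11064.93696
D_3 = 13145.14511
D_4 = 15616.43239
D_5 = 18552.32168
Terminal value at year 5: TV = D_5×(1+g_2)/(r−g_2) = 19517.04241/0.057 = 342404.25272
P_0 = D_1/(1+r)^1 + D_2/(1+r)^2 + D_3/(1+r)^3 + D_4/(1+r)^4 + D_5/(1+r)^5 + TV/(1+r)^5
    = 8398.48512 + 8996.75412 + 9637.64103 + 10324.18173 + 11059.62840 + 204118.05403 = 252534.74444

£252534.74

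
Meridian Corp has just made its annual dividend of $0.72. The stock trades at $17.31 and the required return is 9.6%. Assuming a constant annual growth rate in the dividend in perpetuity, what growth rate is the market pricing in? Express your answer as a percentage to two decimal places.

5.22%

P = D₀(1+g)/(r−g) ⇒ P(r−g) = D₀(1+g) ⇒ g(P+D₀) = P·r − D₀
g = (P·r − D₀)/(P + D₀) = ($17.31×0.096 − $0.72) / ($17.31 + $0.72) = 0.052233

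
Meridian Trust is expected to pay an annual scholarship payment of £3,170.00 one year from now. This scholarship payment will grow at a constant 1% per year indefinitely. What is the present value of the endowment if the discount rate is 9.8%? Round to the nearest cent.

Growing perpetuity: P = D₁ / (r − g) = £3,170.0000 / (0.098 − 0.01) = £36,022.73

£36022.73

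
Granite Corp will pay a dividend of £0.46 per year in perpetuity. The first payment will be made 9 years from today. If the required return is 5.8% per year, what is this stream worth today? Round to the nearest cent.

Value at end of year 8: C / r = £0.46 / 0.058 = £7.9310
Discount to today: PV = £7.9310 / (1 + 0.058)^8 = £7.9310 / 1.569948 = £5.05

£5.05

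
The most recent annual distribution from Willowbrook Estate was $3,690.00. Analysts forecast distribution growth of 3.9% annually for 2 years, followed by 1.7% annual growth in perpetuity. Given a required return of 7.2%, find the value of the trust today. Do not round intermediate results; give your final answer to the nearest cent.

D_1 = 3833.91000
D_2 = 3983.43249
Terminal value at year 2: TV = D_2×(1+g_2)/(r−g_2) = 4051.15084/0.055 = 73657.28804
P_0 = D_1/(1+r)^1 + D_2/(1+r)^2 + TV/(1+r)^2
    = 3576.40858 + 3466.31391 + 64095.29548 = 71138.01798

$71138.02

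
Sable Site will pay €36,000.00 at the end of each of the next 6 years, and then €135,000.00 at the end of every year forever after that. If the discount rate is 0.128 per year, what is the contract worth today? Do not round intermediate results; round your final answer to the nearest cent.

PV of 6-year annuity: €36,000.00 × [1 − (1+0.128)^−6] / 0.128 = 144716.90560
Perpetuity value at year 6: €135,000.00 / 0.128 = 1054687.50000
PV of perpetuity: 1054687.50000 / (1+0.128)^6 = 511999.10400
Total PV = 144716.90560 + 511999.10400 = 656716.00960

€656716.01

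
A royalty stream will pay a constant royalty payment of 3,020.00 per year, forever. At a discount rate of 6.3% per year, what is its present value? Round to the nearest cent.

Level perpetuity: PV = C / r = 3,020.00 / 0.063 = 47,936.51

47936.51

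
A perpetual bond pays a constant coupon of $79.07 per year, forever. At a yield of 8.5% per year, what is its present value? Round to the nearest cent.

Level perpetuity: PV = C / r = $79.07 / 0.085 = $930.24

$930.24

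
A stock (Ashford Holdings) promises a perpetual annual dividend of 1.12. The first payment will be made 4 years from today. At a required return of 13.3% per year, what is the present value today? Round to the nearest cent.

5.79

Value at end of year 3: C / r = 1.12 / 0.133 = 8.4211
Discount to today: PV = 8.4211 / (1 + 0.133)^3 = 8.4211 / 1.454420 = 5.79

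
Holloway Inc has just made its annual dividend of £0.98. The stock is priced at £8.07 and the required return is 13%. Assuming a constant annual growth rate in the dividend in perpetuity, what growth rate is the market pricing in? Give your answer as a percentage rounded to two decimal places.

P = D₀(1+g)/(r−g) ⇒ P(r−g) = D₀(1+g) ⇒ g(P+D₀) = P·r − D₀
g = (P·r − D₀)/(P + D₀) = (£8.07×0.13 − £0.98) / (£8.07 + £0.98) = 0.007635

0.76%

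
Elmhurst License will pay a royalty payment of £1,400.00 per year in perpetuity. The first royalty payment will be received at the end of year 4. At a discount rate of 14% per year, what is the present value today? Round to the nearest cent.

£6749.72

Value at end of year 3: C / r = £1,400.00 / 0.14 = £10,000.0000
Discount to today: PV = £10,000.0000 / (1 + 0.14)^3 = £10,000.0000 / 1.481544 = £6,749.72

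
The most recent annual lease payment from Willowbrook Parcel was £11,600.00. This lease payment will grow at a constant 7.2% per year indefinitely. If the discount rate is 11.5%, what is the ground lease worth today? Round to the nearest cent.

£289190.70

D₁ = D₀ × (1 + g) = £11,600.00 × 1.072 = £12,435.2000
Growing perpetuity: P = D₁ / (r − g) = £12,435.2000 / (0.115 − 0.072) = £289,190.70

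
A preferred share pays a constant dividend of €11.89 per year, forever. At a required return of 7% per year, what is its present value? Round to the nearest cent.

Level perpetuity: PV = C / r = €11.89 / 0.07 = €169.86

€169.86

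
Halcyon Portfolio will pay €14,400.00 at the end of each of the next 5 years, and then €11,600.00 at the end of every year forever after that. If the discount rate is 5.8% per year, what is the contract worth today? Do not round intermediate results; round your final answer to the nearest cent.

€211859.07

PV of 5-year annuity: €14,400.00 × [1 − (1+0.058)^−5] / 0.058 = 60989.49731
Perpetuity value at year 5: €11,600.00 / 0.058 = 200000.00000
PV of perpetuity: 200000.00000 / (1+0.058)^5 = 150869.57161
Total PV = 60989.49731 + 150869.57161 = 211859.06892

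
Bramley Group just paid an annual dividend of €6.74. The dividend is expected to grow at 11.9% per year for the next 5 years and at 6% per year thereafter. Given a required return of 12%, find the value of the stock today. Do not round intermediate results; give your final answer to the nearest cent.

€152.15

D_1 = 7.54206
D_2 = 8.43957
D_3 = 9.44387
D_4 = 10.56769
D_5 = 11.82525
Terminal value at year 5: TV = D_5×(1+g_2)/(r−g_2) = 12.53476/0.06 = 208.91275
P_0 = D_1/(1+r)^1 + D_2/(1+r)^2 + D_3/(1+r)^3 + D_4/(1+r)^4 + D_5/(1+r)^5 + TV/(1+r)^5
    = 6.73398 + 6.72797 + 6.72196 + 6.71596 + 6.70996 + 118.54270 = 152.15254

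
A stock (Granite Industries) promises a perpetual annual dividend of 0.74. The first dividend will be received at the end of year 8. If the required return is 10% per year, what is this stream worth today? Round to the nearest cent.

3.80

Value at end of year 7: C / r = 0.74 / 0.1 = 7.4000
Discount to today: PV = 7.4000 / (1 + 0.1)^7 = 7.4000 / 1.948717 = 3.80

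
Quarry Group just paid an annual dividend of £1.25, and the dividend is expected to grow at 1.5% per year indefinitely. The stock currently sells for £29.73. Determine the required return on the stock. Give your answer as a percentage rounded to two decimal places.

5.77%

D₁ = £1.25 × 1.015 = £1.2688
P = D₁/(r − g) ⇒ r = D₁/P + g = £1.2688/£29.73 + 0.015 = 0.042676 + 0.015 = 0.057676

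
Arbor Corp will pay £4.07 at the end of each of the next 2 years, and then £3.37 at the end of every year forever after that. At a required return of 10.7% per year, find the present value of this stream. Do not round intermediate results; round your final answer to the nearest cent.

PV of 2-year annuity: £4.07 × [1 − (1+0.107)^−2] / 0.107 = 6.99784
Perpetuity value at year 2: £3.37 / 0.107 = 31.49533
PV of perpetuity: 31.49533 / (1+0.107)^2 = 25.70105
Total PV = 6.99784 + 25.70105 = 32.69889

£32.70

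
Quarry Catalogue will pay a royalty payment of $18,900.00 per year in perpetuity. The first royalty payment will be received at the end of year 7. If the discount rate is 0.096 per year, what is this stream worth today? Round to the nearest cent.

Value at end of year 6: C / r = $18,900.00 / 0.096 = $196,875.0000
Discount to today: PV = $196,875.0000 / (1 + 0.096)^6 = $196,875.0000 / 1.733258 = $113,586.64

$113586.64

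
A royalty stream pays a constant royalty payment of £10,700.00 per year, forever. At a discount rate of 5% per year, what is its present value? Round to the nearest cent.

Level perpetuity: PV = C / r = £10,700.00 / 0.05 = £214,000.00

£214000.00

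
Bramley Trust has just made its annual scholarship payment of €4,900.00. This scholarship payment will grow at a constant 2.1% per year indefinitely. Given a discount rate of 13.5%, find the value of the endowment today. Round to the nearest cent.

D₁ = D₀ × (1 + g) = €4,900.00 × 1.021 = €5,002.9000
Growing perpetuity: P = D₁ / (r − g) = €5,002.9000 / (0.135 − 0.021) = €43,885.09

€43885.09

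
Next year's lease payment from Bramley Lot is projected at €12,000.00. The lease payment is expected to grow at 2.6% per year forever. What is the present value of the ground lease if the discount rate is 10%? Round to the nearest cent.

Growing perpetuity: P = D₁ / (r − g) = €12,000.0000 / (0.1 − 0.026) = €162,162.16

€162162.16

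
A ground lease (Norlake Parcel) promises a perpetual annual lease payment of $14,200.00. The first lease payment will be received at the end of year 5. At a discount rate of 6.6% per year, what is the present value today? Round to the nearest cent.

$166615.57

Value at end of year 4: C / r = $14,200.00 / 0.066 = $215,151.5152
Discount to today: PV = $215,151.5152 / (1 + 0.066)^4 = $215,151.5152 / 1.291305 = $166,615.57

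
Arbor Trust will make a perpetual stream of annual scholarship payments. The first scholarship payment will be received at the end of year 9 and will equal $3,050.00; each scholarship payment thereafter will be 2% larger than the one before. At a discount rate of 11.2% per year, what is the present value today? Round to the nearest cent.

Value at end of year 8: C₁ / (r − g) = $3,050.00 / (0.112 − 0.02) = $33,152.1739
Discount to today: PV = $33,152.1739 / (1 + 0.112)^8 = $33,152.1739 / 2.337967 = $14,179.92

$14179.92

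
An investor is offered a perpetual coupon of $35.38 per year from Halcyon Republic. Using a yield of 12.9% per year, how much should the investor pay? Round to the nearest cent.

$274.26

Level perpetuity: PV = C / r = $35.38 / 0.129 = $274.26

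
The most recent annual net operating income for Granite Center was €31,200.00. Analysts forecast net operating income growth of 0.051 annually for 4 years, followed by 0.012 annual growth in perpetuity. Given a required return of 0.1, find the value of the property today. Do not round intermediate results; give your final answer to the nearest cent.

€410521.97

D_1 = 32791.20000
D_2 = 34463.55120
D_3 = 36221.19231
D_4 = 38068.47312
Terminal value at year 4: TV = D_4×(1+g_2)/(r−g_2) = 38525.29480/0.088 = 437787.44087
P_0 = D_1/(1+r)^1 + D_2/(1+r)^2 + D_3/(1+r)^3 + D_4/(1+r)^4 + TV/(1+r)^4
    = 29810.18182 + 28482.27372 + 27213.51789 + 26001.27937 + 299014.71270 = 410521.96550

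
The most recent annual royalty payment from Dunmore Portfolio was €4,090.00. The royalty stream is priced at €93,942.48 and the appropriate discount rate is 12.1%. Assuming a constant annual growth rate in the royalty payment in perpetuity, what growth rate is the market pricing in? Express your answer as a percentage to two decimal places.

P = D₀(1+g)/(r−g) ⇒ P(r−g) = D₀(1+g) ⇒ g(P+D₀) = P·r − D₀
g = (P·r − D₀)/(P + D₀) = (€93,942.48×0.121 − €4,090.00) / (€93,942.48 + €4,090.00) = 0.074231

7.42%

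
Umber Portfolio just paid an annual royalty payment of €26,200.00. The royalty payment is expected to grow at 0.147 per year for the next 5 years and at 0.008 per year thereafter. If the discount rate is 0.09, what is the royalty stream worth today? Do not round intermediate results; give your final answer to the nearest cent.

€568600.59

D_1 = 30051.40000
D_2 = 34468.95580
D_3 = 39535.89230
D_4 = 45347.66847
D_5 = 52013.77574
Terminal value at year 5: TV = D_5×(1+g_2)/(r−g_2) = 52429.88594/0.082 = 639388.85295
P_0 = D_1/(1+r)^1 + D_2/(1+r)^2 + D_3/(1+r)^3 + D_4/(1+r)^4 + D_5/(1+r)^5 + TV/(1+r)^5
    = 27570.09174 + 29011.83049 + 30528.96291 + 32125.43161 + 33805.38537 + 415558.88358 = 568600.58570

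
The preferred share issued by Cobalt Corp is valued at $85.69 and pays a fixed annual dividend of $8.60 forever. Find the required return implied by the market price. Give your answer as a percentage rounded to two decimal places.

10.04%

P = C/r ⇒ r = C/P = $8.60/$85.69 = 0.100362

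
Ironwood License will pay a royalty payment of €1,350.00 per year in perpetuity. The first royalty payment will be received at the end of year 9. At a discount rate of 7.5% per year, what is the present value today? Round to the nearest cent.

€10092.64

Value at end of year 8: C / r = €1,350.00 / 0.075 = €18,000.0000
Discount to today: PV = €18,000.0000 / (1 + 0.075)^8 = €18,000.0000 / 1.783478 = €10,092.64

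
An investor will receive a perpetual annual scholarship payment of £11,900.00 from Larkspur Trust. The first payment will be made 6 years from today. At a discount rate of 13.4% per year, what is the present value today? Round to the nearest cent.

Value at end of year 5: C / r = £11,900.00 / 0.134 = £88,805.9701
Discount to today: PV = £88,805.9701 / (1 + 0.134)^5 = £88,805.9701 / 1.875276 = £47,356.20

£47356.20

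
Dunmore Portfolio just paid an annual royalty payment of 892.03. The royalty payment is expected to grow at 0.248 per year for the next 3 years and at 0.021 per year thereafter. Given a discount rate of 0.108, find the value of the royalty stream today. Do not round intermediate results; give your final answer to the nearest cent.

18370.39

D_1 = 1113.25344
D_2 = 1389.34029
D_3 = 1733.89669
Terminal value at year 3: TV = D_3×(1+g_2)/(r−g_2) = 1770.30852/0.087 = 20348.37375
P_0 = D_1/(1+r)^1 + D_2/(1+r)^2 + D_3/(1+r)^3 + TV/(1+r)^3
    = 1004.74137 + 1131.69425 + 1274.68811 + 14959.27082 = 18370.39456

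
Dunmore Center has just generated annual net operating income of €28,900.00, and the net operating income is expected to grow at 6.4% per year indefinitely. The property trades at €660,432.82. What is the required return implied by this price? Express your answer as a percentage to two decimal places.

11.06%

D₁ = €28,900.00 × 1.064 = €30,749.6000
P = D₁/(r − g) ⇒ r = D₁/P + g = €30,749.6000/€660,432.82 + 0.064 = 0.046560 + 0.064 = 0.110560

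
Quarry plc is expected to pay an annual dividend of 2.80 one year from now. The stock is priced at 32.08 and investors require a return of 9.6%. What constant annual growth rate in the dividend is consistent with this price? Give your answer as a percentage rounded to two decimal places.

0.87%

P = D₁/(r−g) ⇒ g = r − D₁/P = 0.096 − 2.80/32.08 = 0.008718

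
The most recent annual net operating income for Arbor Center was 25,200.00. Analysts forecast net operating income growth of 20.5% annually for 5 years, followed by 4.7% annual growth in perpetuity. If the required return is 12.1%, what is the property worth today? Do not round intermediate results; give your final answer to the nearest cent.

D_1 = 30366.00000
D_2 = 36591.03000
D_3 = 44092.19115
D_4 = 53131.09034
D_5 = 64022.96385
Terminal value at year 5: TV = D_5×(1+g_2)/(r−g_2) = 67032.04316/0.074 = 905838.42102
P_0 = D_1/(1+r)^1 + D_2/(1+r)^2 + D_3/(1+r)^3 + D_4/(1+r)^4 + D_5/(1+r)^5 + TV/(1+r)^5
    = 27088.31401 + 29118.12522 + 31300.03648 + 33645.44510 + 36166.60245 + 511708.55090 = 669027.07417

669027.07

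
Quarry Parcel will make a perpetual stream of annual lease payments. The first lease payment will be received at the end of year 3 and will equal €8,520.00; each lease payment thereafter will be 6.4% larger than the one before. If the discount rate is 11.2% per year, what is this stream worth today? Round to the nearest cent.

€143545.24

Value at end of year 2: C₁ / (r − g) = €8,520.00 / (0.112 − 0.064) = €177,500.0000
Discount to today: PV = €177,500.0000 / (1 + 0.112)^2 = €177,500.0000 / 1.236544 = €143,545.24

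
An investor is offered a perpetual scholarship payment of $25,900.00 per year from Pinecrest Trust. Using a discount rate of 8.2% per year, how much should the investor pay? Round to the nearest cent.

$315853.66

Level perpetuity: PV = C / r = $25,900.00 / 0.082 = $315,853.66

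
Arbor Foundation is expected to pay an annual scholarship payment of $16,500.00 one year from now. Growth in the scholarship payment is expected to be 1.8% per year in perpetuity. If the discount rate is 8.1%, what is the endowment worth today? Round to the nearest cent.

Growing perpetuity: P = D₁ / (r − g) = $16,500.0000 / (0.081 − 0.018) = $261,904.76

$261904.76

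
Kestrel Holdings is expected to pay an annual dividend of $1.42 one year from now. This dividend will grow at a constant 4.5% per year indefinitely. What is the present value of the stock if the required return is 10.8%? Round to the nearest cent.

$22.54

Growing perpetuity: P = D₁ / (r − g) = $1.4200 / (0.108 − 0.045) = $22.54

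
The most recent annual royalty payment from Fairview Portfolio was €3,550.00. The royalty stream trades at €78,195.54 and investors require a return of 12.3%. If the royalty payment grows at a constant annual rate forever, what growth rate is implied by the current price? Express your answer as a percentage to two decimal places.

P = D₀(1+g)/(r−g) ⇒ P(r−g) = D₀(1+g) ⇒ g(P+D₀) = P·r − D₀
g = (P·r − D₀)/(P + D₀) = (€78,195.54×0.123 − €3,550.00) / (€78,195.54 + €3,550.00) = 0.074231

7.42%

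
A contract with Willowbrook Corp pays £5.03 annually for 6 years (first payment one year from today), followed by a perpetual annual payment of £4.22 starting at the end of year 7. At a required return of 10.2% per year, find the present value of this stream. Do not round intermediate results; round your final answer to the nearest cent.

PV of 6-year annuity: £5.03 × [1 − (1+0.102)^−6] / 0.102 = 21.77916
Perpetuity value at year 6: £4.22 / 0.102 = 41.37255
PV of perpetuity: 41.37255 / (1+0.102)^6 = 23.10057
Total PV = 21.77916 + 23.10057 = 44.87973

£44.88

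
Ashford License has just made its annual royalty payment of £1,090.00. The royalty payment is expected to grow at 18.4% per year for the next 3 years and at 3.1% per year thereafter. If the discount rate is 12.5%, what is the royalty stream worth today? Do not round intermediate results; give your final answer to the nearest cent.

D_1 = 1290.56000
D_2 = 1528.02304
D_3 = 1809.17928
Terminal value at year 3: TV = D_3×(1+g_2)/(r−g_2) = 1865.26384/0.094 = 19843.23231
P_0 = D_1/(1+r)^1 + D_2/(1+r)^2 + D_3/(1+r)^3 + TV/(1+r)^3
    = 1147.16444 + 1207.32685 + 1270.64443 + 13936.53627 = 17561.67199

£17561.67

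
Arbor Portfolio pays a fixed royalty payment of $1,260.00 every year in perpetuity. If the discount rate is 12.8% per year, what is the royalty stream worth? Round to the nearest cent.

Level perpetuity: PV = C / r = $1,260.00 / 0.128 = $9,843.75

$9843.75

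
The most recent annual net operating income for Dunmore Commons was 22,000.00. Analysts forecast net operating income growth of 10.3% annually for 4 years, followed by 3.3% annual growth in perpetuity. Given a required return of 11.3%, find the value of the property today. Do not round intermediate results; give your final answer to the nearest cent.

D_1 = 24266.00000
D_2 = 26765.39800
D_3 = 29522.23399
D_4 = 32563.02410
Terminal value at year 4: TV = D_4×(1+g_2)/(r−g_2) = 33637.60389/0.08 = 420470.04863
P_0 = D_1/(1+r)^1 + D_2/(1+r)^2 + D_3/(1+r)^3 + D_4/(1+r)^4 + TV/(1+r)^4
    = 21802.33603 + 21606.44801 + 21412.32000 + 21219.93617 + 274002.42582 = 360043.46604

360043.47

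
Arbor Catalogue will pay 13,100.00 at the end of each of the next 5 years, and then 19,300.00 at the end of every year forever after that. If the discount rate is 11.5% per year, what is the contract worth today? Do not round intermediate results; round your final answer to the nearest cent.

145196.84

PV of 5-year annuity: 13,100.00 × [1 − (1+0.115)^−5] / 0.115 = 47813.39980
Perpetuity value at year 5: 19,300.00 / 0.115 = 167826.08696
PV of perpetuity: 167826.08696 / (1+0.115)^5 = 97383.44451
Total PV = 47813.39980 + 97383.44451 = 145196.84431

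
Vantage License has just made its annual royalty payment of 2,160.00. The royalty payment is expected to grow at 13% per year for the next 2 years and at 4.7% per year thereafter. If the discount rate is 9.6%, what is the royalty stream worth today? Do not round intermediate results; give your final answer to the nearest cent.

D_1 = 2440.80000
D_2 = 2758.10400
Terminal value at year 2: TV = D_2×(1+g_2)/(r−g_2) = 2887.73489/0.049 = 58933.36506
P_0 = D_1/(1+r)^1 + D_2/(1+r)^2 + TV/(1+r)^2
    = 2227.00730 + 2296.09329 + 49061.42198 = 53584.52257

53584.52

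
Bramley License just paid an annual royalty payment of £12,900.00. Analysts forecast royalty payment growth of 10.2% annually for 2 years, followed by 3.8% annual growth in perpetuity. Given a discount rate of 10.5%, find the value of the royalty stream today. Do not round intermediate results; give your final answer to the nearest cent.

£224465.05

D_1 = 14215.80000
D_2 = 15665.81160
Terminal value at year 2: TV = D_2×(1+g_2)/(r−g_2) = 16261.11244/0.067 = 242703.17076
P_0 = D_1/(1+r)^1 + D_2/(1+r)^2 + TV/(1+r)^2
    = 12864.97738 + 12830.04984 + 198770.02580 = 224465.05302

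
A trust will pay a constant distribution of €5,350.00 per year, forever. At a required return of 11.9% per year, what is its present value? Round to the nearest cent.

€44957.98

Level perpetuity: PV = C / r = €5,350.00 / 0.119 = €44,957.98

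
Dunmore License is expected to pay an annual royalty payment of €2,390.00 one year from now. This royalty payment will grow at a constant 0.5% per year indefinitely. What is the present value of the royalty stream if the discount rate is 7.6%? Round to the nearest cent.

Growing perpetuity: P = D₁ / (r − g) = €2,390.0000 / (0.076 − 0.005) = €33,661.97

€33661.97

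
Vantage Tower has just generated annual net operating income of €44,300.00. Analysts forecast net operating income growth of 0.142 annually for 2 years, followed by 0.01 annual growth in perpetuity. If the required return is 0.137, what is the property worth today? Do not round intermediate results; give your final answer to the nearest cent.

D_1 = 50590.60000
D_2 = 57774.46520
Terminal value at year 2: TV = D_2×(1+g_2)/(r−g_2) = 58352.20985/0.127 = 459466.21931
P_0 = D_1/(1+r)^1 + D_2/(1+r)^2 + TV/(1+r)^2
    = 44494.81091 + 44690.47850 + 355412.46681 = 444597.75622

€444597.76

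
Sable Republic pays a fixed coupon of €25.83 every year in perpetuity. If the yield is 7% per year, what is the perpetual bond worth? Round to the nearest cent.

Level perpetuity: PV = C / r = €25.83 / 0.07 = €369.00

€369.00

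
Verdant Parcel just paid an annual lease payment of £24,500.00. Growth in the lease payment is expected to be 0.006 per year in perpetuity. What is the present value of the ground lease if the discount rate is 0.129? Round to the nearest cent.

£200382.11

D₁ = D₀ × (1 + g) = £24,500.00 × 1.006 = £24,647.0000
Growing perpetuity: P = D₁ / (r − g) = £24,647.0000 / (0.129 − 0.006) = £200,382.11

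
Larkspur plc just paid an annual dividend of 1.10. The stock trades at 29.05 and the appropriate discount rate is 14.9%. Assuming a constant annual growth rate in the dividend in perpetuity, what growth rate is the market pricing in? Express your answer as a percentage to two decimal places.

P = D₀(1+g)/(r−g) ⇒ P(r−g) = D₀(1+g) ⇒ g(P+D₀) = P·r − D₀
g = (P·r − D₀)/(P + D₀) = (29.05×0.149 − 1.10) / (29.05 + 1.10) = 0.107080

10.71%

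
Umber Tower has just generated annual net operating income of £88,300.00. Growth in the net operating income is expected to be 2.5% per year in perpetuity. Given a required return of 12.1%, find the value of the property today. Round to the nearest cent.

£942786.46

D₁ = D₀ × (1 + g) = £88,300.00 × 1.025 = £90,507.5000
Growing perpetuity: P = D₁ / (r − g) = £90,507.5000 / (0.121 − 0.025) = £942,786.46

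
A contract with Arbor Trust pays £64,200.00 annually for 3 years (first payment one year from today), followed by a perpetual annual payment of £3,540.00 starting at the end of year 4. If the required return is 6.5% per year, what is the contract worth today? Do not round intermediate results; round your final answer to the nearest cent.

£215118.06

PV of 3-year annuity: £64,200.00 × [1 − (1+0.065)^−3] / 0.065 = 170032.12779
Perpetuity value at year 3: £3,540.00 / 0.065 = 54461.53846
PV of perpetuity: 54461.53846 / (1+0.065)^3 = 45085.93515
Total PV = 170032.12779 + 45085.93515 = 215118.06294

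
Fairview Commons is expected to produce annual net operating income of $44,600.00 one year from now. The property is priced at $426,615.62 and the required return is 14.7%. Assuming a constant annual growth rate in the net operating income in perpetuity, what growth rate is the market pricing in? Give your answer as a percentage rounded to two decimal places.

4.25%

P = D₁/(r−g) ⇒ g = r − D₁/P = 0.147 − $44,600.00/$426,615.62 = 0.042456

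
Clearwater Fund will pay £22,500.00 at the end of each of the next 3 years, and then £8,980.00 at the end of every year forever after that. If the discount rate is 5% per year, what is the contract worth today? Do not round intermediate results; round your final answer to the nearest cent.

PV of 3-year annuity: £22,500.00 × [1 − (1+0.05)^−3] / 0.05 = 61273.08066
Perpetuity value at year 3: £8,980.00 / 0.05 = 179600.00000
PV of perpetuity: 179600.00000 / (1+0.05)^3 = 155145.23270
Total PV = 61273.08066 + 155145.23270 = 216418.31336

£216418.31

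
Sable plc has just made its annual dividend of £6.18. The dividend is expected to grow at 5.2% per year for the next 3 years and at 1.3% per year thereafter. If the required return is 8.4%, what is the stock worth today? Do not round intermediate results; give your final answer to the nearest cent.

£98.06

D_1 = 6.50136
D_2 = 6.83943
D_3 = 7.19508
Terminal value at year 3: TV = D_3×(1+g_2)/(r−g_2) = 7.28862/0.071 = 102.65658
P_0 = D_1/(1+r)^1 + D_2/(1+r)^2 + D_3/(1+r)^3 + TV/(1+r)^3
    = 5.99756 + 5.82051 + 5.64869 + 80.59330 = 98.06007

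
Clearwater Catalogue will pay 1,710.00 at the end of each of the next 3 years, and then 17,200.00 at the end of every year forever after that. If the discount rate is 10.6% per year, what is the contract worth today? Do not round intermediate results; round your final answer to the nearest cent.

PV of 3-year annuity: 1,710.00 × [1 − (1+0.106)^−3] / 0.106 = 4207.99594
Perpetuity value at year 3: 17,200.00 / 0.106 = 162264.15094
PV of perpetuity: 162264.15094 / (1+0.106)^3 = 119938.10996
Total PV = 4207.99594 + 119938.10996 = 124146.10589

124146.11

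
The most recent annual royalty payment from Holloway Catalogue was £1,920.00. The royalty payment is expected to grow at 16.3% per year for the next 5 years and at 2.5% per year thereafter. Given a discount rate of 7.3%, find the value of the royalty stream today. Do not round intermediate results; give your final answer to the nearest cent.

£73634.92

D_1 = 2232.96000
D_2 = 2596.93248
D_3 = 3020.23247
D_4 = 3512.53037
D_5 = 4085.07282
Terminal value at year 5: TV = D_5×(1+g_2)/(r−g_2) = 4187.19964/0.048 = 87233.32579
P_0 = D_1/(1+r)^1 + D_2/(1+r)^2 + D_3/(1+r)^3 + D_4/(1+r)^4 + D_5/(1+r)^5 + TV/(1+r)^5
    = 2081.04380 + 2255.59547 + 2444.78801 + 2649.84945 + 2872.11082 + 61331.53305 = 73634.92060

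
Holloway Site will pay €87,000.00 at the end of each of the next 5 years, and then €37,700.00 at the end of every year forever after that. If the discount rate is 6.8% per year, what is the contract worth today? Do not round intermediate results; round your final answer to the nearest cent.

€757638.60

PV of 5-year annuity: €87,000.00 × [1 − (1+0.068)^−5] / 0.068 = 358635.58332
Perpetuity value at year 5: €37,700.00 / 0.068 = 554411.76471
PV of perpetuity: 554411.76471 / (1+0.068)^5 = 399003.01193
Total PV = 358635.58332 + 399003.01193 = 757638.59525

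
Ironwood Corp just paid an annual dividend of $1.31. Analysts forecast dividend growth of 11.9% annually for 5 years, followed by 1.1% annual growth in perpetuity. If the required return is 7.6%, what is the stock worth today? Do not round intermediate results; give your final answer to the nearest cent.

$32.16

D_1 = 1.46589
D_2 = 1.64033
D_3 = 1.83553
D_4 = 2.05396
D_5 = 2.29838
Terminal value at year 5: TV = D_5×(1+g_2)/(r−g_2) = 2.32366/0.065 = 35.74864
P_0 = D_1/(1+r)^1 + D_2/(1+r)^2 + D_3/(1+r)^3 + D_4/(1+r)^4 + D_5/(1+r)^5 + TV/(1+r)^5
    = 1.36235 + 1.41679 + 1.47341 + 1.53230 + 1.59353 + 24.78553 = 32.16391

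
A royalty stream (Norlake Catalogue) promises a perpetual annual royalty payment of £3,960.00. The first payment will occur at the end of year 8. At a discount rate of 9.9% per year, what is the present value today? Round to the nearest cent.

Value at end of year 7: C / r = £3,960.00 / 0.099 = £40,000.0000
Discount to today: PV = £40,000.0000 / (1 + 0.099)^7 = £40,000.0000 / 1.936350 = £20,657.42

£20657.42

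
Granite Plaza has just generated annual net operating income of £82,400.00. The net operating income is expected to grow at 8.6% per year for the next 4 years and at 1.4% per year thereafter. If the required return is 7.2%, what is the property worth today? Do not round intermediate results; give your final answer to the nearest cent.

D_1 = 89486.40000
D_2 = 97182.23040
D_3 = 105539.90221
D_4 = 114616.33380
Terminal value at year 4: TV = D_4×(1+g_2)/(r−g_2) = 116220.96248/0.058 = 2003809.69790
P_0 = D_1/(1+r)^1 + D_2/(1+r)^2 + D_3/(1+r)^3 + D_4/(1+r)^4 + TV/(1+r)^4
    = 83476.11940 + 84566.29260 + 85670.70314 + 86789.53695 + 1517320.52533 = 1857823.17743

£1857823.18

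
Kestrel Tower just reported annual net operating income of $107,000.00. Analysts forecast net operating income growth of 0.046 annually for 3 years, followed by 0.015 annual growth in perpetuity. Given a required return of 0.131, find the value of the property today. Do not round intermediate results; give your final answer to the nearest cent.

$1015748.88

D_1 = 111922.00000
D_2 = 117070.41200
D_3 = 122455.65095
Terminal value at year 3: TV = D_3×(1+g_2)/(r−g_2) = 124292.48572/0.116 = 1071486.94583
P_0 = D_1/(1+r)^1 + D_2/(1+r)^2 + D_3/(1+r)^3 + TV/(1+r)^3
    = 98958.44385 + 91521.24869 + 84642.99393 + 740626.19688 = 1015748.88335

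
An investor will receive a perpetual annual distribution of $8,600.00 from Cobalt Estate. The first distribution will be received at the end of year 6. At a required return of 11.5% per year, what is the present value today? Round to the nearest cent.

$43393.66

Value at end of year 5: C / r = $8,600.00 / 0.115 = $74,782.6087
Discount to today: PV = $74,782.6087 / (1 + 0.115)^5 = $74,782.6087 / 1.723353 = $43,393.66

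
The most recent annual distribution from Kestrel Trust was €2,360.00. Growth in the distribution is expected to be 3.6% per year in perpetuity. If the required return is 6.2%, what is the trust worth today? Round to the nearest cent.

D₁ = D₀ × (1 + g) = €2,360.00 × 1.036 = €2,444.9600
Growing perpetuity: P = D₁ / (r − g) = €2,444.9600 / (0.062 − 0.036) = €94,036.92

€94036.92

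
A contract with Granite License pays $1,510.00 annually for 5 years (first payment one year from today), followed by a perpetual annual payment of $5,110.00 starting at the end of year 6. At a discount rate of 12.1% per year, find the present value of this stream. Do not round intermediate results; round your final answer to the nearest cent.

$29286.30

PV of 5-year annuity: $1,510.00 × [1 − (1+0.121)^−5] / 0.121 = 5429.75445
Perpetuity value at year 5: $5,110.00 / 0.121 = 42231.40496
PV of perpetuity: 42231.40496 / (1+0.121)^5 = 23856.54056
Total PV = 5429.75445 + 23856.54056 = 29286.29501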